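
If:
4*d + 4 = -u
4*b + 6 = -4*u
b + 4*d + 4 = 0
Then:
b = -3/4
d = -13/16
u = -3/4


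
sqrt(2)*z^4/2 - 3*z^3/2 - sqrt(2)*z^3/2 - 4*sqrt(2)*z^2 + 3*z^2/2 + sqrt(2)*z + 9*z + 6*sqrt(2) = (z - 3)*(z + 2)*(z - 2*sqrt(2))*(sqrt(2)*z/2 + 1/2)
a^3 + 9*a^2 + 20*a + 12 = (a + 1)*(a + 2)*(a + 6)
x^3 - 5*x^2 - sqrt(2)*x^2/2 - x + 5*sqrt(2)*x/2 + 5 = (x - 5)*(x - sqrt(2))*(x + sqrt(2)/2)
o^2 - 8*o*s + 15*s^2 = (o - 5*s)*(o - 3*s)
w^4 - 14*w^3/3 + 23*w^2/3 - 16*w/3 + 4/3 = (w - 2)*(w - 1)^2*(w - 2/3)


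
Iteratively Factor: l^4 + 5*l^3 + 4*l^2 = (l)*(l^3 + 5*l^2 + 4*l) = l*(l + 4)*(l^2 + l) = l^2*(l + 4)*(l + 1)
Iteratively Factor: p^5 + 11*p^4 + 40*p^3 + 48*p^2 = (p + 3)*(p^4 + 8*p^3 + 16*p^2) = p*(p + 3)*(p^3 + 8*p^2 + 16*p) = p*(p + 3)*(p + 4)*(p^2 + 4*p) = p^2*(p + 3)*(p + 4)*(p + 4)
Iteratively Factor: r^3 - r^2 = (r)*(r^2 - r) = r*(r - 1)*(r)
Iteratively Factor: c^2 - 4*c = (c)*(c - 4)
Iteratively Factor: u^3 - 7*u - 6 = (u - 3)*(u^2 + 3*u + 2) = (u - 3)*(u + 2)*(u + 1)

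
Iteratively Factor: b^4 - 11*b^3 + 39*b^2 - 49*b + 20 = (b - 1)*(b^3 - 10*b^2 + 29*b - 20) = (b - 5)*(b - 1)*(b^2 - 5*b + 4) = (b - 5)*(b - 1)^2*(b - 4)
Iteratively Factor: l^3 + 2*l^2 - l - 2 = (l + 1)*(l^2 + l - 2) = (l - 1)*(l + 1)*(l + 2)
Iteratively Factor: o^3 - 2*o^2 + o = (o - 1)*(o^2 - o) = (o - 1)^2*(o)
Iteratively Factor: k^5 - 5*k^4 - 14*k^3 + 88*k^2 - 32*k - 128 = (k + 4)*(k^4 - 9*k^3 + 22*k^2 - 32) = (k - 4)*(k + 4)*(k^3 - 5*k^2 + 2*k + 8) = (k - 4)*(k + 1)*(k + 4)*(k^2 - 6*k + 8) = (k - 4)*(k - 2)*(k + 1)*(k + 4)*(k - 4)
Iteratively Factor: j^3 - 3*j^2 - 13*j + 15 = (j - 5)*(j^2 + 2*j - 3) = (j - 5)*(j - 1)*(j + 3)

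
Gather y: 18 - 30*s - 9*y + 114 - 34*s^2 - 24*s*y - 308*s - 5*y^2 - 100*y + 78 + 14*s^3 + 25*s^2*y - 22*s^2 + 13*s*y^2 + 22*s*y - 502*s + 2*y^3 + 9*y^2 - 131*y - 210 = 14*s^3 - 56*s^2 - 840*s + 2*y^3 + y^2*(13*s + 4) + y*(25*s^2 - 2*s - 240)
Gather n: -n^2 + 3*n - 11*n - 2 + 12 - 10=-n^2 - 8*n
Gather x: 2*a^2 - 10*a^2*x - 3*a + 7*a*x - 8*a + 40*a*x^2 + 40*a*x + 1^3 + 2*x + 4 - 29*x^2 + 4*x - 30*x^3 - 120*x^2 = 2*a^2 - 11*a - 30*x^3 + x^2*(40*a - 149) + x*(-10*a^2 + 47*a + 6) + 5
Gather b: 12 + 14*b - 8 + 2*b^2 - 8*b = 2*b^2 + 6*b + 4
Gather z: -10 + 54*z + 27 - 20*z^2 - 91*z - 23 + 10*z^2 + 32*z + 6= -10*z^2 - 5*z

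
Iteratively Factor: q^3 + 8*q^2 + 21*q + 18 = (q + 2)*(q^2 + 6*q + 9) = (q + 2)*(q + 3)*(q + 3)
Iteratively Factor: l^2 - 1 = (l + 1)*(l - 1)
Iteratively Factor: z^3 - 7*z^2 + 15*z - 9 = (z - 1)*(z^2 - 6*z + 9) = (z - 3)*(z - 1)*(z - 3)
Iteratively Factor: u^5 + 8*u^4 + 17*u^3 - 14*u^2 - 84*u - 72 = (u + 3)*(u^4 + 5*u^3 + 2*u^2 - 20*u - 24) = (u - 2)*(u + 3)*(u^3 + 7*u^2 + 16*u + 12) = (u - 2)*(u + 3)^2*(u^2 + 4*u + 4) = (u - 2)*(u + 2)*(u + 3)^2*(u + 2)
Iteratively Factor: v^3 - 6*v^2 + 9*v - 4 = (v - 1)*(v^2 - 5*v + 4) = (v - 1)^2*(v - 4)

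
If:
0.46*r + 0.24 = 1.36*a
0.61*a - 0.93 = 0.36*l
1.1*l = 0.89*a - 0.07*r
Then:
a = 2.44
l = 1.55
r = 6.68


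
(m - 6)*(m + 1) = m^2 - 5*m - 6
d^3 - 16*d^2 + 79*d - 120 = (d - 8)*(d - 5)*(d - 3)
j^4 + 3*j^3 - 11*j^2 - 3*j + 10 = (j - 2)*(j - 1)*(j + 1)*(j + 5)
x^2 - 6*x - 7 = (x - 7)*(x + 1)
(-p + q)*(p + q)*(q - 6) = -p^2*q + 6*p^2 + q^3 - 6*q^2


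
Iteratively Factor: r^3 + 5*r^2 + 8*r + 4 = (r + 2)*(r^2 + 3*r + 2) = (r + 2)^2*(r + 1)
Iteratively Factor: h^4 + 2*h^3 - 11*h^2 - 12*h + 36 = (h - 2)*(h^3 + 4*h^2 - 3*h - 18) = (h - 2)*(h + 3)*(h^2 + h - 6) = (h - 2)*(h + 3)^2*(h - 2)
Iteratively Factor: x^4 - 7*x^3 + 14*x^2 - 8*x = (x - 2)*(x^3 - 5*x^2 + 4*x) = x*(x - 2)*(x^2 - 5*x + 4) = x*(x - 4)*(x - 2)*(x - 1)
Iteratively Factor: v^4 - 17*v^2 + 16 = (v - 4)*(v^3 + 4*v^2 - v - 4) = (v - 4)*(v - 1)*(v^2 + 5*v + 4) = (v - 4)*(v - 1)*(v + 4)*(v + 1)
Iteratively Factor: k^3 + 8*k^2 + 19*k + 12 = (k + 4)*(k^2 + 4*k + 3) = (k + 1)*(k + 4)*(k + 3)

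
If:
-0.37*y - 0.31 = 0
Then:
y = -0.84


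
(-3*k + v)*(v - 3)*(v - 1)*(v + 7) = -3*k*v^3 - 9*k*v^2 + 75*k*v - 63*k + v^4 + 3*v^3 - 25*v^2 + 21*v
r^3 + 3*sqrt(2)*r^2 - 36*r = r*(r - 3*sqrt(2))*(r + 6*sqrt(2))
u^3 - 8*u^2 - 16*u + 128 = (u - 8)*(u - 4)*(u + 4)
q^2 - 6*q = q*(q - 6)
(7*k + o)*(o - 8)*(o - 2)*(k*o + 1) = 7*k^2*o^3 - 70*k^2*o^2 + 112*k^2*o + k*o^4 - 10*k*o^3 + 23*k*o^2 - 70*k*o + 112*k + o^3 - 10*o^2 + 16*o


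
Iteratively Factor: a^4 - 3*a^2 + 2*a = (a - 1)*(a^3 + a^2 - 2*a) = (a - 1)*(a + 2)*(a^2 - a) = a*(a - 1)*(a + 2)*(a - 1)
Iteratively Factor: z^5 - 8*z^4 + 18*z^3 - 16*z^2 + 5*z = (z - 5)*(z^4 - 3*z^3 + 3*z^2 - z) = (z - 5)*(z - 1)*(z^3 - 2*z^2 + z) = (z - 5)*(z - 1)^2*(z^2 - z) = z*(z - 5)*(z - 1)^2*(z - 1)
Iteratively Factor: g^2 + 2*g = (g + 2)*(g)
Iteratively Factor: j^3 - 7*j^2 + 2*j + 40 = (j + 2)*(j^2 - 9*j + 20) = (j - 5)*(j + 2)*(j - 4)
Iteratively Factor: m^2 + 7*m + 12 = (m + 3)*(m + 4)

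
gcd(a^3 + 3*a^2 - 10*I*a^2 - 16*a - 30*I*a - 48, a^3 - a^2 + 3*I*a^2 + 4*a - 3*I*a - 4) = 1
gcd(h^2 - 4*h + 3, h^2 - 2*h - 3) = h - 3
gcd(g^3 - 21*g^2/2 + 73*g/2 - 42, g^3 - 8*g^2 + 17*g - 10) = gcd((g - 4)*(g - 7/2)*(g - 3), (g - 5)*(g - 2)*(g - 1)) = 1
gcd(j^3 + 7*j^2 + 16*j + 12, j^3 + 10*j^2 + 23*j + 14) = j + 2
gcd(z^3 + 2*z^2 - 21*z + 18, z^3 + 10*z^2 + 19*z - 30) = z^2 + 5*z - 6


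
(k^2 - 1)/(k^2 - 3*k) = (k^2 - 1)/(k*(k - 3))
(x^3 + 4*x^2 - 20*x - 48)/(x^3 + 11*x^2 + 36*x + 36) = (x - 4)/(x + 3)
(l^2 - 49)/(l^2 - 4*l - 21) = (l + 7)/(l + 3)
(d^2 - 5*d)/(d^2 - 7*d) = (d - 5)/(d - 7)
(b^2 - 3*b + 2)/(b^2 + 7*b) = (b^2 - 3*b + 2)/(b*(b + 7))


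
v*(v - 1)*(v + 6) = v^3 + 5*v^2 - 6*v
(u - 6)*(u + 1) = u^2 - 5*u - 6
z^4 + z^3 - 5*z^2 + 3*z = z*(z - 1)^2*(z + 3)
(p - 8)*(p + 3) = p^2 - 5*p - 24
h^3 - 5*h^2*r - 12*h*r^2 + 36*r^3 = (h - 6*r)*(h - 2*r)*(h + 3*r)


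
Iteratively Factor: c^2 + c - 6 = (c + 3)*(c - 2)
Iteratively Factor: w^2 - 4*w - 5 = (w + 1)*(w - 5)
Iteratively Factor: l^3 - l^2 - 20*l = (l - 5)*(l^2 + 4*l) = l*(l - 5)*(l + 4)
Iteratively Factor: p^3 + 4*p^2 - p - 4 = (p + 1)*(p^2 + 3*p - 4) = (p + 1)*(p + 4)*(p - 1)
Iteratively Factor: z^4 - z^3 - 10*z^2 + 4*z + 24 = (z + 2)*(z^3 - 3*z^2 - 4*z + 12) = (z - 3)*(z + 2)*(z^2 - 4) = (z - 3)*(z - 2)*(z + 2)*(z + 2)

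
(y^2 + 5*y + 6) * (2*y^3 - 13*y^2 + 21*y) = 2*y^5 - 3*y^4 - 32*y^3 + 27*y^2 + 126*y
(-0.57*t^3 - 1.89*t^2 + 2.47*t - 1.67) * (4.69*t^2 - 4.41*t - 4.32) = -2.6733*t^5 - 6.3504*t^4 + 22.3816*t^3 - 10.5602*t^2 - 3.3057*t + 7.2144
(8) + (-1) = 7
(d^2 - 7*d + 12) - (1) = d^2 - 7*d + 11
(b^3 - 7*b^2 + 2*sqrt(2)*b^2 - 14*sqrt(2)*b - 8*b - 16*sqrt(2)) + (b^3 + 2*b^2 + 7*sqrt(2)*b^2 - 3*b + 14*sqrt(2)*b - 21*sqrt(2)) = 2*b^3 - 5*b^2 + 9*sqrt(2)*b^2 - 11*b - 37*sqrt(2)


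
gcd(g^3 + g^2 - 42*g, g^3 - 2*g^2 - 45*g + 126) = g^2 + g - 42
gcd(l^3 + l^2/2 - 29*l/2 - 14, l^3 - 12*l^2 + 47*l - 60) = l - 4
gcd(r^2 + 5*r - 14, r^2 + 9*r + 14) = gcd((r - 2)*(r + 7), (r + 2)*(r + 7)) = r + 7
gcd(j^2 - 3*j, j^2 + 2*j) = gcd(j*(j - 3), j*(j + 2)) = j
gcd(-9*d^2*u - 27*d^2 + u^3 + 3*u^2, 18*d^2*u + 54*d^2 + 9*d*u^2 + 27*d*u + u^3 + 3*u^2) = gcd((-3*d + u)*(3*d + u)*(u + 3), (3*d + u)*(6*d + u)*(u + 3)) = 3*d*u + 9*d + u^2 + 3*u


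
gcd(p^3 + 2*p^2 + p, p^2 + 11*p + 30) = 1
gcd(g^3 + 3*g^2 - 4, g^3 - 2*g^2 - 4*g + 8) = g + 2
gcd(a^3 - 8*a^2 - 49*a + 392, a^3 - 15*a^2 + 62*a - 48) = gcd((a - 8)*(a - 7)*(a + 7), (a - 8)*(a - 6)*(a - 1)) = a - 8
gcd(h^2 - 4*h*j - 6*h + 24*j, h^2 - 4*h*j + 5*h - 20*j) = h - 4*j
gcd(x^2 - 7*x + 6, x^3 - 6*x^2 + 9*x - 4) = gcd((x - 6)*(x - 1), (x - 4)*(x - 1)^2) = x - 1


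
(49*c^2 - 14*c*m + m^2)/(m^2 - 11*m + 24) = (49*c^2 - 14*c*m + m^2)/(m^2 - 11*m + 24)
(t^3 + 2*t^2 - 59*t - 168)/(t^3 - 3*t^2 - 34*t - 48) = (t + 7)/(t + 2)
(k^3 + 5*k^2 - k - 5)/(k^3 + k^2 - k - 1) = (k + 5)/(k + 1)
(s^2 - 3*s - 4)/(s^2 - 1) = (s - 4)/(s - 1)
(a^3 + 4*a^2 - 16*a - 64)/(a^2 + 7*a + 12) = (a^2 - 16)/(a + 3)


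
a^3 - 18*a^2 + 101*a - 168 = (a - 8)*(a - 7)*(a - 3)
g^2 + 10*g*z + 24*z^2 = (g + 4*z)*(g + 6*z)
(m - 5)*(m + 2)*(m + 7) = m^3 + 4*m^2 - 31*m - 70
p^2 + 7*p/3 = p*(p + 7/3)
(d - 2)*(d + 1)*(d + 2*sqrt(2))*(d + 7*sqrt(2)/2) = d^4 - d^3 + 11*sqrt(2)*d^3/2 - 11*sqrt(2)*d^2/2 + 12*d^2 - 11*sqrt(2)*d - 14*d - 28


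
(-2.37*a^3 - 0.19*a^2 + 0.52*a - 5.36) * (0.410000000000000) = -0.9717*a^3 - 0.0779*a^2 + 0.2132*a - 2.1976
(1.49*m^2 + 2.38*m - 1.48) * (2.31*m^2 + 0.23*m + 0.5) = 3.4419*m^4 + 5.8405*m^3 - 2.1264*m^2 + 0.8496*m - 0.74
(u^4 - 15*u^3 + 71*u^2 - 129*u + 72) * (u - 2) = u^5 - 17*u^4 + 101*u^3 - 271*u^2 + 330*u - 144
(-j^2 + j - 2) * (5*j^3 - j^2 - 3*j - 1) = -5*j^5 + 6*j^4 - 8*j^3 + 5*j + 2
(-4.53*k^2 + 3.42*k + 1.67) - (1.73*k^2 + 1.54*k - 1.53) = -6.26*k^2 + 1.88*k + 3.2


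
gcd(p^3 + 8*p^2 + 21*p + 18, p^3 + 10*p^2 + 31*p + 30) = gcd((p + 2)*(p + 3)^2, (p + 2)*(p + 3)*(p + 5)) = p^2 + 5*p + 6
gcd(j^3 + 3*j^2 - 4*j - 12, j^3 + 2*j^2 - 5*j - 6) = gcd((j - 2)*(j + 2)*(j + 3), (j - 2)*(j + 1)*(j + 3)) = j^2 + j - 6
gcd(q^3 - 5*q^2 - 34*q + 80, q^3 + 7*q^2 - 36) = q - 2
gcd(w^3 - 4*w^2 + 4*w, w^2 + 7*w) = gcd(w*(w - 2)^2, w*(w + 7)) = w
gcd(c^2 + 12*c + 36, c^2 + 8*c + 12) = c + 6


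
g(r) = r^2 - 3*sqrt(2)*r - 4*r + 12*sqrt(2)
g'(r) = 2*r - 3*sqrt(2) - 4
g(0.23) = 15.13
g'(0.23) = -7.78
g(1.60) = 6.34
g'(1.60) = -5.04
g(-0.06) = 17.47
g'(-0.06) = -8.36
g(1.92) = 4.83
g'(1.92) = -4.40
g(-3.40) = 56.56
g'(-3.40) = -15.04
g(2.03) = 4.36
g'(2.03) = -4.18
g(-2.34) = 41.73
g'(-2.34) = -12.92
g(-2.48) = 43.56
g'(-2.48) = -13.20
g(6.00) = 3.51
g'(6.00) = 3.76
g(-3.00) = 50.70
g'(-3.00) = -14.24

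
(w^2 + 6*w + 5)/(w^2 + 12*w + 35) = (w + 1)/(w + 7)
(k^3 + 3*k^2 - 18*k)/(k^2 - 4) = k*(k^2 + 3*k - 18)/(k^2 - 4)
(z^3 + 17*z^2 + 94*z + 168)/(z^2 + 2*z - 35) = (z^2 + 10*z + 24)/(z - 5)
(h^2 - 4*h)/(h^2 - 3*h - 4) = h/(h + 1)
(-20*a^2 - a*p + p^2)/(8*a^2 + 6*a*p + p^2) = (-5*a + p)/(2*a + p)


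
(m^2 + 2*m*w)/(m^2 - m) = (m + 2*w)/(m - 1)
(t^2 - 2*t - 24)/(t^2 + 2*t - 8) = (t - 6)/(t - 2)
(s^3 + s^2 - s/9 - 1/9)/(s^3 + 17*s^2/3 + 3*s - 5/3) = (s + 1/3)/(s + 5)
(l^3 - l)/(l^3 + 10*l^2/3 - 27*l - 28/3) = 3*l*(l^2 - 1)/(3*l^3 + 10*l^2 - 81*l - 28)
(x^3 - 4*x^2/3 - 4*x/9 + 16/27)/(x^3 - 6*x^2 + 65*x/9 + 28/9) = (27*x^3 - 36*x^2 - 12*x + 16)/(3*(9*x^3 - 54*x^2 + 65*x + 28))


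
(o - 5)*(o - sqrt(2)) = o^2 - 5*o - sqrt(2)*o + 5*sqrt(2)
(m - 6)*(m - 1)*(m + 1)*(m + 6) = m^4 - 37*m^2 + 36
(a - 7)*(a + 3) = a^2 - 4*a - 21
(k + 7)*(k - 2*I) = k^2 + 7*k - 2*I*k - 14*I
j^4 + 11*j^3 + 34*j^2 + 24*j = j*(j + 1)*(j + 4)*(j + 6)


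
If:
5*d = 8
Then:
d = 8/5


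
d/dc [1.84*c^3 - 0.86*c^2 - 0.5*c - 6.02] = 5.52*c^2 - 1.72*c - 0.5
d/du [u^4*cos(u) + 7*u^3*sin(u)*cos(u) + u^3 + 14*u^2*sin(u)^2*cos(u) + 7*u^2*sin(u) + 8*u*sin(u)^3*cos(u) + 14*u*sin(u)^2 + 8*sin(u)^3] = -u^4*sin(u) + 4*u^3*cos(u) + 7*u^3*cos(2*u) - 7*u^2*sin(u)/2 + 21*u^2*sin(2*u)/2 + 21*u^2*sin(3*u)/2 + 7*u^2*cos(u) + 3*u^2 + 14*u*sin(u) + 14*u*sin(2*u) + 7*u*cos(u) - 8*u*cos(2*u)^2 + 4*u*cos(2*u) - 7*u*cos(3*u) + 4*u + 2*sin(2*u) - sin(4*u) + 6*cos(u) - 7*cos(2*u) - 6*cos(3*u) + 7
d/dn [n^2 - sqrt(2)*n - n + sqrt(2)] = 2*n - sqrt(2) - 1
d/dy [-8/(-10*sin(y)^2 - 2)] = -80*sin(2*y)/(5*cos(2*y) - 7)^2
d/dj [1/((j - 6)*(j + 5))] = (1 - 2*j)/(j^4 - 2*j^3 - 59*j^2 + 60*j + 900)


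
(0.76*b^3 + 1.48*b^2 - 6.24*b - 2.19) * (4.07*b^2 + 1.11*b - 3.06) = 3.0932*b^5 + 6.8672*b^4 - 26.0796*b^3 - 20.3685*b^2 + 16.6635*b + 6.7014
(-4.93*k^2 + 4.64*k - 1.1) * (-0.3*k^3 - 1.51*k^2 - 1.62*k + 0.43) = 1.479*k^5 + 6.0523*k^4 + 1.3102*k^3 - 7.9757*k^2 + 3.7772*k - 0.473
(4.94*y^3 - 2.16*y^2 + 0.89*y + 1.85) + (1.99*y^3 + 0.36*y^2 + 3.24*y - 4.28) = 6.93*y^3 - 1.8*y^2 + 4.13*y - 2.43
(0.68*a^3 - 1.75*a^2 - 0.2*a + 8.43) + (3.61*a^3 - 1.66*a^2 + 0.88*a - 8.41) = 4.29*a^3 - 3.41*a^2 + 0.68*a + 0.0199999999999996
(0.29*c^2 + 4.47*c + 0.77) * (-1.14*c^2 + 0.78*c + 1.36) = -0.3306*c^4 - 4.8696*c^3 + 3.0032*c^2 + 6.6798*c + 1.0472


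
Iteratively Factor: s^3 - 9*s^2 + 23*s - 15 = (s - 5)*(s^2 - 4*s + 3) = (s - 5)*(s - 1)*(s - 3)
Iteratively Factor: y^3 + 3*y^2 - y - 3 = (y + 3)*(y^2 - 1) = (y - 1)*(y + 3)*(y + 1)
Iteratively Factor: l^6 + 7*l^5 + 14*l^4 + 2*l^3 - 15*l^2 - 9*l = (l + 3)*(l^5 + 4*l^4 + 2*l^3 - 4*l^2 - 3*l) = (l + 3)^2*(l^4 + l^3 - l^2 - l) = (l + 1)*(l + 3)^2*(l^3 - l) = (l - 1)*(l + 1)*(l + 3)^2*(l^2 + l) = l*(l - 1)*(l + 1)*(l + 3)^2*(l + 1)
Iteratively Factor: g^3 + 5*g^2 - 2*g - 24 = (g + 3)*(g^2 + 2*g - 8) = (g + 3)*(g + 4)*(g - 2)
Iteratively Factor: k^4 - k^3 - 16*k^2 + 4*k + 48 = (k - 2)*(k^3 + k^2 - 14*k - 24) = (k - 4)*(k - 2)*(k^2 + 5*k + 6) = (k - 4)*(k - 2)*(k + 3)*(k + 2)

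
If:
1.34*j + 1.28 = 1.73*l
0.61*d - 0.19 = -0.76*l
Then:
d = 0.311475409836066 - 1.24590163934426*l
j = 1.2910447761194*l - 0.955223880597015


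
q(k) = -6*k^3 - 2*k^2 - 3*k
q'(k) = -18*k^2 - 4*k - 3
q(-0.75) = 3.66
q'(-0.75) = -10.12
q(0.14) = -0.48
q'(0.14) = -3.91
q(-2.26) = 65.82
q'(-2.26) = -85.90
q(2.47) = -110.03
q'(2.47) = -122.70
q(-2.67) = 107.96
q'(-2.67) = -120.64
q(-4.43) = 495.67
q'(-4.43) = -338.53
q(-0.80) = 4.19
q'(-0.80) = -11.32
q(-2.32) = 71.12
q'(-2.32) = -90.60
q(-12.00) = 10116.00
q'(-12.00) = -2547.00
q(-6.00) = 1242.00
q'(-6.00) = -627.00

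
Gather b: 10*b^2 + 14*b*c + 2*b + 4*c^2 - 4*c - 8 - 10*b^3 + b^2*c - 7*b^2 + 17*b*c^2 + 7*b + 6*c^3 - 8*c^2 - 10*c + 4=-10*b^3 + b^2*(c + 3) + b*(17*c^2 + 14*c + 9) + 6*c^3 - 4*c^2 - 14*c - 4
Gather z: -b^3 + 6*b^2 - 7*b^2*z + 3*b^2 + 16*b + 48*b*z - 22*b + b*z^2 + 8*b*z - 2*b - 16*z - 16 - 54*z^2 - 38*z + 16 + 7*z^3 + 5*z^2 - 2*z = -b^3 + 9*b^2 - 8*b + 7*z^3 + z^2*(b - 49) + z*(-7*b^2 + 56*b - 56)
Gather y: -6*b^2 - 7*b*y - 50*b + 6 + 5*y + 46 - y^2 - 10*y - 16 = -6*b^2 - 50*b - y^2 + y*(-7*b - 5) + 36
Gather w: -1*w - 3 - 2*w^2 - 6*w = -2*w^2 - 7*w - 3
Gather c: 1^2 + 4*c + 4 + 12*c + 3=16*c + 8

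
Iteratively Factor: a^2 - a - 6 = (a - 3)*(a + 2)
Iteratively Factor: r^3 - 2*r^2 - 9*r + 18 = (r - 2)*(r^2 - 9) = (r - 3)*(r - 2)*(r + 3)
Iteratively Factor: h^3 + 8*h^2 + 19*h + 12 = (h + 1)*(h^2 + 7*h + 12) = (h + 1)*(h + 4)*(h + 3)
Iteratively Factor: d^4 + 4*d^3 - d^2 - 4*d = (d - 1)*(d^3 + 5*d^2 + 4*d) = d*(d - 1)*(d^2 + 5*d + 4) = d*(d - 1)*(d + 4)*(d + 1)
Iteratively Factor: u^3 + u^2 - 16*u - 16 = (u + 1)*(u^2 - 16) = (u - 4)*(u + 1)*(u + 4)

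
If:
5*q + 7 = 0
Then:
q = -7/5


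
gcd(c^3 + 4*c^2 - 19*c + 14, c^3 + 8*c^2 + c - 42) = c^2 + 5*c - 14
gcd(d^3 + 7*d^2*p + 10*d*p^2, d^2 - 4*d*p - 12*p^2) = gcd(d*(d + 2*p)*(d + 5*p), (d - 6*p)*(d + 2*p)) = d + 2*p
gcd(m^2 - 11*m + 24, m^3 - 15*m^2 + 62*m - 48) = m - 8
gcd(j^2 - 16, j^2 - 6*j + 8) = j - 4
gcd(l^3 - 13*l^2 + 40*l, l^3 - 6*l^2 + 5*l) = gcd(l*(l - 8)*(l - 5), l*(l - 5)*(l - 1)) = l^2 - 5*l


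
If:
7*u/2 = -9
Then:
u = -18/7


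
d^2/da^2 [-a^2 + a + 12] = -2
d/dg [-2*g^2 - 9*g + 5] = -4*g - 9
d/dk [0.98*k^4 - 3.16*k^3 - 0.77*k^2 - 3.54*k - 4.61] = 3.92*k^3 - 9.48*k^2 - 1.54*k - 3.54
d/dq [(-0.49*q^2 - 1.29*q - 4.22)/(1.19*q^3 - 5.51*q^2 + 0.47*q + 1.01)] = (0.5831*q^4 + 3.0702*q^3 + 7.7272*q^2 - 47.4942*q + 0.6805)/(1.4161*q^6 - 13.1138*q^5 + 31.4787*q^4 - 2.7756*q^3 - 10.9093*q^2 + 0.9494*q + 1.0201)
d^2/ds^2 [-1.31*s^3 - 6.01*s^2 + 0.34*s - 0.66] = -7.86*s - 12.02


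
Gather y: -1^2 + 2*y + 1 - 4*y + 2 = 2 - 2*y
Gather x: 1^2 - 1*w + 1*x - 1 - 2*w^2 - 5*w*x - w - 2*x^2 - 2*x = -2*w^2 - 2*w - 2*x^2 + x*(-5*w - 1)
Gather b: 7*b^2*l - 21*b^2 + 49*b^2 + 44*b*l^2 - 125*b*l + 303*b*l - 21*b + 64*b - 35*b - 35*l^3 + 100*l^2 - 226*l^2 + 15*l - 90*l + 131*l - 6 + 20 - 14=b^2*(7*l + 28) + b*(44*l^2 + 178*l + 8) - 35*l^3 - 126*l^2 + 56*l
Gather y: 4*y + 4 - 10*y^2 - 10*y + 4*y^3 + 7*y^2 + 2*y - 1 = 4*y^3 - 3*y^2 - 4*y + 3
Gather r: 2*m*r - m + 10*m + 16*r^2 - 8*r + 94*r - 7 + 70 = 9*m + 16*r^2 + r*(2*m + 86) + 63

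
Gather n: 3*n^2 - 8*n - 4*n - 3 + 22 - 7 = 3*n^2 - 12*n + 12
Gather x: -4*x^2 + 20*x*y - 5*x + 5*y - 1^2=-4*x^2 + x*(20*y - 5) + 5*y - 1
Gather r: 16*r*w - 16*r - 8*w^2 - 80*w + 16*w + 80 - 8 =r*(16*w - 16) - 8*w^2 - 64*w + 72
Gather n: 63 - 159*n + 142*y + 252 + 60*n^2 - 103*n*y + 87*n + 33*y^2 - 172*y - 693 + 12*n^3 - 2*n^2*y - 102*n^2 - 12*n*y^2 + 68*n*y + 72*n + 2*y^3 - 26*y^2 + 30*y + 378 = 12*n^3 + n^2*(-2*y - 42) + n*(-12*y^2 - 35*y) + 2*y^3 + 7*y^2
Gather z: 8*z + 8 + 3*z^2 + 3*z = 3*z^2 + 11*z + 8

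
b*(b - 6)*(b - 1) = b^3 - 7*b^2 + 6*b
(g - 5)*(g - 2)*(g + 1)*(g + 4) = g^4 - 2*g^3 - 21*g^2 + 22*g + 40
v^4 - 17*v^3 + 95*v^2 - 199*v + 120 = (v - 8)*(v - 5)*(v - 3)*(v - 1)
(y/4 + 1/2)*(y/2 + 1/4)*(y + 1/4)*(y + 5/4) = y^4/8 + y^3/2 + 81*y^2/128 + 73*y/256 + 5/128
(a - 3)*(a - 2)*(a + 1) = a^3 - 4*a^2 + a + 6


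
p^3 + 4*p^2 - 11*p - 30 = (p - 3)*(p + 2)*(p + 5)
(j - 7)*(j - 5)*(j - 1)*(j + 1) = j^4 - 12*j^3 + 34*j^2 + 12*j - 35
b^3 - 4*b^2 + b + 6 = (b - 3)*(b - 2)*(b + 1)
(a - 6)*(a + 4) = a^2 - 2*a - 24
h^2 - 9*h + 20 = (h - 5)*(h - 4)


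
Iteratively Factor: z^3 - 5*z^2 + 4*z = (z - 1)*(z^2 - 4*z) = z*(z - 1)*(z - 4)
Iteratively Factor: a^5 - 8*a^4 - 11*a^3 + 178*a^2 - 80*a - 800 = (a + 4)*(a^4 - 12*a^3 + 37*a^2 + 30*a - 200) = (a - 5)*(a + 4)*(a^3 - 7*a^2 + 2*a + 40) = (a - 5)^2*(a + 4)*(a^2 - 2*a - 8) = (a - 5)^2*(a + 2)*(a + 4)*(a - 4)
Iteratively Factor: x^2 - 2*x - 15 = (x + 3)*(x - 5)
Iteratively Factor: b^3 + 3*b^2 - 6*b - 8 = (b + 4)*(b^2 - b - 2) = (b - 2)*(b + 4)*(b + 1)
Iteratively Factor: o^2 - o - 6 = (o + 2)*(o - 3)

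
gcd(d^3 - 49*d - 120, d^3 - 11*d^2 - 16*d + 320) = d^2 - 3*d - 40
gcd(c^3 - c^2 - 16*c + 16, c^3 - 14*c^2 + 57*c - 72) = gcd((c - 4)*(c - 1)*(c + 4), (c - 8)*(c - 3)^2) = 1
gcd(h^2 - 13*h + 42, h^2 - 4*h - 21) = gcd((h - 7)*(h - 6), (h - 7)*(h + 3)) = h - 7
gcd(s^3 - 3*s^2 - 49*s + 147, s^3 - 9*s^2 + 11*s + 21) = s^2 - 10*s + 21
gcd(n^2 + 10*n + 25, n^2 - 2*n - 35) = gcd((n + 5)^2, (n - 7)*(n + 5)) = n + 5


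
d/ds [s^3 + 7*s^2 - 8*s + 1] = 3*s^2 + 14*s - 8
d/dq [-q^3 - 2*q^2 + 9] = q*(-3*q - 4)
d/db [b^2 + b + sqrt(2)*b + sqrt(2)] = 2*b + 1 + sqrt(2)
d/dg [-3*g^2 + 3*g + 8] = 3 - 6*g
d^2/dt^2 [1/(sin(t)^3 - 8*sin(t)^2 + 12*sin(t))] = (-9*sin(t)^3 + 88*sin(t)^2 - 268*sin(t) + 160 + 312/sin(t) - 576/sin(t)^2 + 288/sin(t)^3)/((sin(t) - 6)^3*(sin(t) - 2)^3)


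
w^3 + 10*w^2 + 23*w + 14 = (w + 1)*(w + 2)*(w + 7)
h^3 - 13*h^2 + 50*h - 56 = (h - 7)*(h - 4)*(h - 2)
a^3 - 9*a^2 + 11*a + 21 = (a - 7)*(a - 3)*(a + 1)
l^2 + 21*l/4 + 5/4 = (l + 1/4)*(l + 5)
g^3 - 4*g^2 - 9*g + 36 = (g - 4)*(g - 3)*(g + 3)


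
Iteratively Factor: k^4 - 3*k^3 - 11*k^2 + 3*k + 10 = (k - 5)*(k^3 + 2*k^2 - k - 2) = (k - 5)*(k + 1)*(k^2 + k - 2) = (k - 5)*(k + 1)*(k + 2)*(k - 1)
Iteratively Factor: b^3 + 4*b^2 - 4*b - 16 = (b + 2)*(b^2 + 2*b - 8) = (b - 2)*(b + 2)*(b + 4)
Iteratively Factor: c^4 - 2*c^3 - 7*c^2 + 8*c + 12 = (c - 2)*(c^3 - 7*c - 6) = (c - 2)*(c + 1)*(c^2 - c - 6) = (c - 2)*(c + 1)*(c + 2)*(c - 3)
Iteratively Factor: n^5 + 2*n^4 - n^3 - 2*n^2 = (n)*(n^4 + 2*n^3 - n^2 - 2*n) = n*(n + 2)*(n^3 - n) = n*(n - 1)*(n + 2)*(n^2 + n) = n^2*(n - 1)*(n + 2)*(n + 1)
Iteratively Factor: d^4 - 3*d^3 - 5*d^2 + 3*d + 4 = (d + 1)*(d^3 - 4*d^2 - d + 4) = (d - 1)*(d + 1)*(d^2 - 3*d - 4) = (d - 1)*(d + 1)^2*(d - 4)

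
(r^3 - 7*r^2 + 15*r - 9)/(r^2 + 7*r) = (r^3 - 7*r^2 + 15*r - 9)/(r*(r + 7))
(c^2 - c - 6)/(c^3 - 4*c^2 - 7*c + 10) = (c - 3)/(c^2 - 6*c + 5)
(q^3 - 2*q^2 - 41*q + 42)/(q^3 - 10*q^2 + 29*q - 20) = (q^2 - q - 42)/(q^2 - 9*q + 20)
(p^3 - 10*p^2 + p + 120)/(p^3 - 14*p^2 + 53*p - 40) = (p + 3)/(p - 1)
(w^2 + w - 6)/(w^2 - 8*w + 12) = (w + 3)/(w - 6)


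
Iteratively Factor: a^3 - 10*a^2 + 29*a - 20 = (a - 4)*(a^2 - 6*a + 5) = (a - 4)*(a - 1)*(a - 5)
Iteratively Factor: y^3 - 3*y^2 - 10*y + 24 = (y + 3)*(y^2 - 6*y + 8) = (y - 4)*(y + 3)*(y - 2)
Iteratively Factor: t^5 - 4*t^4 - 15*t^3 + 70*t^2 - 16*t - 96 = (t - 4)*(t^4 - 15*t^2 + 10*t + 24) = (t - 4)*(t - 3)*(t^3 + 3*t^2 - 6*t - 8) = (t - 4)*(t - 3)*(t + 4)*(t^2 - t - 2) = (t - 4)*(t - 3)*(t + 1)*(t + 4)*(t - 2)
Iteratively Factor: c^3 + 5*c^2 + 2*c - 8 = (c + 2)*(c^2 + 3*c - 4) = (c + 2)*(c + 4)*(c - 1)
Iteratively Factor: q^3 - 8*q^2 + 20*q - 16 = (q - 2)*(q^2 - 6*q + 8) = (q - 2)^2*(q - 4)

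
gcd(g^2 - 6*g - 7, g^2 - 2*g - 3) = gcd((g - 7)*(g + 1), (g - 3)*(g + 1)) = g + 1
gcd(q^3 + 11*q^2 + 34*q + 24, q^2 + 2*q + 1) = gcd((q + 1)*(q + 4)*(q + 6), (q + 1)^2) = q + 1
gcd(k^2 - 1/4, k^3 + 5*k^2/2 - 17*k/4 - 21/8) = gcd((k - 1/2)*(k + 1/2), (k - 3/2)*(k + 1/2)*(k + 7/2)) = k + 1/2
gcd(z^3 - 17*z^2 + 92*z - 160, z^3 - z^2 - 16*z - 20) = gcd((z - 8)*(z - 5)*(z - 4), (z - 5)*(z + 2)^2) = z - 5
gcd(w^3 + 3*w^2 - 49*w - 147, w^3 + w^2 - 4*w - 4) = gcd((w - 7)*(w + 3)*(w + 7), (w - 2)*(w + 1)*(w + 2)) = 1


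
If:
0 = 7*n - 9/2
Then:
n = 9/14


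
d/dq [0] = 0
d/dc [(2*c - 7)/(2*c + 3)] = 20/(2*c + 3)^2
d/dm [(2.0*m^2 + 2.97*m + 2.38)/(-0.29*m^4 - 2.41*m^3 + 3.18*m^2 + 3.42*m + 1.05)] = (1.16*m^5 + 7.4039*m^4 + 17.0762*m^3 + 14.6028*m^2 - 10.9368*m - 5.0211)/(0.0841*m^8 + 1.3978*m^7 + 3.9637*m^6 - 17.3112*m^5 - 6.981*m^4 + 16.6902*m^3 + 18.3744*m^2 + 7.182*m + 1.1025)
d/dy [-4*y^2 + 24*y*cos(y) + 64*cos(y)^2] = -24*y*sin(y) - 8*y - 64*sin(2*y) + 24*cos(y)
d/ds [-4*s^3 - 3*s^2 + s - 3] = -12*s^2 - 6*s + 1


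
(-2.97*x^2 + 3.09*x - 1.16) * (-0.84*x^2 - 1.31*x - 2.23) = 2.4948*x^4 + 1.2951*x^3 + 3.5496*x^2 - 5.3711*x + 2.5868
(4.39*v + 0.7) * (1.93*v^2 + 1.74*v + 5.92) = 8.4727*v^3 + 8.9896*v^2 + 27.2068*v + 4.144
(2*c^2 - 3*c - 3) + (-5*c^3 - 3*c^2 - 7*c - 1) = -5*c^3 - c^2 - 10*c - 4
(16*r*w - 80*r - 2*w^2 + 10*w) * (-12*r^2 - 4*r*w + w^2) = -192*r^3*w + 960*r^3 - 40*r^2*w^2 + 200*r^2*w + 24*r*w^3 - 120*r*w^2 - 2*w^4 + 10*w^3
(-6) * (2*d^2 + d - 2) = -12*d^2 - 6*d + 12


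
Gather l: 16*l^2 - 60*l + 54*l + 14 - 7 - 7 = 16*l^2 - 6*l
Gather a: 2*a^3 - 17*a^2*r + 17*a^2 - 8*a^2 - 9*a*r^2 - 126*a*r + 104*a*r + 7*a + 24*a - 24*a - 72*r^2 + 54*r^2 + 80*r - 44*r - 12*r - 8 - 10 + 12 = 2*a^3 + a^2*(9 - 17*r) + a*(-9*r^2 - 22*r + 7) - 18*r^2 + 24*r - 6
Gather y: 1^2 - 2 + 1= 0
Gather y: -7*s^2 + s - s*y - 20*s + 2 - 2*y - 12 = -7*s^2 - 19*s + y*(-s - 2) - 10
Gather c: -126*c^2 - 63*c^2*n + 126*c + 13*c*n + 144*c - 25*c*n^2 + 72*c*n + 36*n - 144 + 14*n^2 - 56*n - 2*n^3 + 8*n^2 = c^2*(-63*n - 126) + c*(-25*n^2 + 85*n + 270) - 2*n^3 + 22*n^2 - 20*n - 144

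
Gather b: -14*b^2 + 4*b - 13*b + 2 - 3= -14*b^2 - 9*b - 1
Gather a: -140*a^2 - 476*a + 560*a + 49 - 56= -140*a^2 + 84*a - 7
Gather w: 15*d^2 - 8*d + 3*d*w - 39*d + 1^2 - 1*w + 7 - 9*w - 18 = 15*d^2 - 47*d + w*(3*d - 10) - 10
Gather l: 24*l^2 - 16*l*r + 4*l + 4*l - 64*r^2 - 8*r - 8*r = 24*l^2 + l*(8 - 16*r) - 64*r^2 - 16*r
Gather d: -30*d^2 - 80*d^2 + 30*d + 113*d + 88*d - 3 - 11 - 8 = -110*d^2 + 231*d - 22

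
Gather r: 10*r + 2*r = 12*r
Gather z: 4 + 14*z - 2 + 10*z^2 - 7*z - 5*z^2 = 5*z^2 + 7*z + 2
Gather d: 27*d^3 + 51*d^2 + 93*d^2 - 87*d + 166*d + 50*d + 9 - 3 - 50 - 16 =27*d^3 + 144*d^2 + 129*d - 60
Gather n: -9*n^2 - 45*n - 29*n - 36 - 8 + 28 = -9*n^2 - 74*n - 16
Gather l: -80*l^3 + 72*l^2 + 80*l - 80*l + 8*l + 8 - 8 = -80*l^3 + 72*l^2 + 8*l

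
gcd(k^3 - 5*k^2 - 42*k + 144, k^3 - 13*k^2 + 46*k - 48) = k^2 - 11*k + 24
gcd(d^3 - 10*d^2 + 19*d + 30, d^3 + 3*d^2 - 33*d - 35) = d^2 - 4*d - 5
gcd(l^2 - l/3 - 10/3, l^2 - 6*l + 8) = l - 2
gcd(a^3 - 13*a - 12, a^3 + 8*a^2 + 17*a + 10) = a + 1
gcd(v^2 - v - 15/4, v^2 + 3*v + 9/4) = v + 3/2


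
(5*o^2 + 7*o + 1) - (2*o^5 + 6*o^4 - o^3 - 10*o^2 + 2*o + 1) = -2*o^5 - 6*o^4 + o^3 + 15*o^2 + 5*o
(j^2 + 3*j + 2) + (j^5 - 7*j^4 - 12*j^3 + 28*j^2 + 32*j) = j^5 - 7*j^4 - 12*j^3 + 29*j^2 + 35*j + 2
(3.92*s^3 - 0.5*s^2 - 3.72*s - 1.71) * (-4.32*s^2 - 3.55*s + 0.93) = -16.9344*s^5 - 11.756*s^4 + 21.491*s^3 + 20.1282*s^2 + 2.6109*s - 1.5903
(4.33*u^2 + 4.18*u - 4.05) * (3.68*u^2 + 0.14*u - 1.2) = 15.9344*u^4 + 15.9886*u^3 - 19.5148*u^2 - 5.583*u + 4.86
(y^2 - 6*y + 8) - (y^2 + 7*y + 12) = -13*y - 4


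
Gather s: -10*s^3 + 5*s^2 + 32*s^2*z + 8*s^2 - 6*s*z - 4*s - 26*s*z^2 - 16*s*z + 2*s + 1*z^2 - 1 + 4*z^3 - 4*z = -10*s^3 + s^2*(32*z + 13) + s*(-26*z^2 - 22*z - 2) + 4*z^3 + z^2 - 4*z - 1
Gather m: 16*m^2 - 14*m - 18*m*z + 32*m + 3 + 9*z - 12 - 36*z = 16*m^2 + m*(18 - 18*z) - 27*z - 9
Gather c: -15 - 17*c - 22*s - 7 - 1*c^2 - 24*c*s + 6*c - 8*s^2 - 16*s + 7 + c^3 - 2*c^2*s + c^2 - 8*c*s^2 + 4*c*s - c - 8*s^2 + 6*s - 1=c^3 - 2*c^2*s + c*(-8*s^2 - 20*s - 12) - 16*s^2 - 32*s - 16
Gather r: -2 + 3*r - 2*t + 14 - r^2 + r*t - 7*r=-r^2 + r*(t - 4) - 2*t + 12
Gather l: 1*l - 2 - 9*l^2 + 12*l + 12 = -9*l^2 + 13*l + 10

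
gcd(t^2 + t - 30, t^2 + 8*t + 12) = t + 6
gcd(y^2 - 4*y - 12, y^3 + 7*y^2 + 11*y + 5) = 1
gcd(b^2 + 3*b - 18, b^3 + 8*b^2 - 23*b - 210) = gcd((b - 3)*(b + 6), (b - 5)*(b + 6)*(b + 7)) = b + 6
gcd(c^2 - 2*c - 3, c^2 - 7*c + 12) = c - 3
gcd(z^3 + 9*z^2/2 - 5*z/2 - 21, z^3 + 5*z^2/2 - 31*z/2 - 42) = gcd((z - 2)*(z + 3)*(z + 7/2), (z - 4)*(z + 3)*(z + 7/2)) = z^2 + 13*z/2 + 21/2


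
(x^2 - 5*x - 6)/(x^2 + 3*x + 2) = (x - 6)/(x + 2)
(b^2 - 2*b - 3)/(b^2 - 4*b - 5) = (b - 3)/(b - 5)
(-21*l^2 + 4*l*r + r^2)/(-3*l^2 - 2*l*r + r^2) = (7*l + r)/(l + r)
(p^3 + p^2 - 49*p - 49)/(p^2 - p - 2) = (p^2 - 49)/(p - 2)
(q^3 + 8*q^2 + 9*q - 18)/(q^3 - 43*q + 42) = (q^2 + 9*q + 18)/(q^2 + q - 42)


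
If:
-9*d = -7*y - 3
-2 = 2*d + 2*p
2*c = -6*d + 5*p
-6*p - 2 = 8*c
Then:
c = 7/50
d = -12/25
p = -13/25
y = -183/175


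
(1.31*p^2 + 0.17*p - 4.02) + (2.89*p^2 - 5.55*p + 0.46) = 4.2*p^2 - 5.38*p - 3.56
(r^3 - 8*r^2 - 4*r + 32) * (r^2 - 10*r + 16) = r^5 - 18*r^4 + 92*r^3 - 56*r^2 - 384*r + 512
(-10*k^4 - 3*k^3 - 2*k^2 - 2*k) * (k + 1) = -10*k^5 - 13*k^4 - 5*k^3 - 4*k^2 - 2*k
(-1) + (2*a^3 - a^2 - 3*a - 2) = 2*a^3 - a^2 - 3*a - 3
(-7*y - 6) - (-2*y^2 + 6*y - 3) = 2*y^2 - 13*y - 3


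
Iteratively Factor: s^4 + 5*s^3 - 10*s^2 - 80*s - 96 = (s + 4)*(s^3 + s^2 - 14*s - 24) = (s + 2)*(s + 4)*(s^2 - s - 12) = (s + 2)*(s + 3)*(s + 4)*(s - 4)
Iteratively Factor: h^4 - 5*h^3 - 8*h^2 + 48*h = (h - 4)*(h^3 - h^2 - 12*h) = (h - 4)^2*(h^2 + 3*h) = (h - 4)^2*(h + 3)*(h)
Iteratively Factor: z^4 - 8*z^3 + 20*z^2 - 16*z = (z - 2)*(z^3 - 6*z^2 + 8*z) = z*(z - 2)*(z^2 - 6*z + 8) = z*(z - 4)*(z - 2)*(z - 2)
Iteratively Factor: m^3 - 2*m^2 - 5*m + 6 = (m + 2)*(m^2 - 4*m + 3) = (m - 3)*(m + 2)*(m - 1)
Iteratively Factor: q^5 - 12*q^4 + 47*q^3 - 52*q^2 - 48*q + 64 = (q - 4)*(q^4 - 8*q^3 + 15*q^2 + 8*q - 16) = (q - 4)^2*(q^3 - 4*q^2 - q + 4) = (q - 4)^3*(q^2 - 1) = (q - 4)^3*(q - 1)*(q + 1)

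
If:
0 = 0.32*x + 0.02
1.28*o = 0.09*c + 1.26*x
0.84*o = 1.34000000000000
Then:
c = 23.56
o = 1.60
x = -0.06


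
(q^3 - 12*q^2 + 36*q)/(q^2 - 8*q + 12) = q*(q - 6)/(q - 2)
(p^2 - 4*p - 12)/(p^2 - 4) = (p - 6)/(p - 2)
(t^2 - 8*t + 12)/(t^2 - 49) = (t^2 - 8*t + 12)/(t^2 - 49)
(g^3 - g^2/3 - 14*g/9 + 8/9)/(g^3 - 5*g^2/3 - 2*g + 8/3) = (g - 2/3)/(g - 2)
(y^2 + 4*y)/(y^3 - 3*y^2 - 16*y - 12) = y*(y + 4)/(y^3 - 3*y^2 - 16*y - 12)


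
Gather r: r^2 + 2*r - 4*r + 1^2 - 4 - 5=r^2 - 2*r - 8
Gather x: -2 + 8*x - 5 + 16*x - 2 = 24*x - 9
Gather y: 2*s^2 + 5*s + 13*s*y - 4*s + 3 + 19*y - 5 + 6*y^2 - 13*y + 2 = 2*s^2 + s + 6*y^2 + y*(13*s + 6)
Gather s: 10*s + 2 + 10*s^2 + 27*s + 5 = 10*s^2 + 37*s + 7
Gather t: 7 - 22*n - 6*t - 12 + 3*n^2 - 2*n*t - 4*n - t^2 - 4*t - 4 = 3*n^2 - 26*n - t^2 + t*(-2*n - 10) - 9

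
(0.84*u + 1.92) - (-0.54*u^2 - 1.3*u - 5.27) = 0.54*u^2 + 2.14*u + 7.19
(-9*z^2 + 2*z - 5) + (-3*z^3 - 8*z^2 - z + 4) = -3*z^3 - 17*z^2 + z - 1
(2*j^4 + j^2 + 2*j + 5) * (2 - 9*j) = -18*j^5 + 4*j^4 - 9*j^3 - 16*j^2 - 41*j + 10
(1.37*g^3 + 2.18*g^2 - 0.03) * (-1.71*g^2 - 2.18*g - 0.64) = -2.3427*g^5 - 6.7144*g^4 - 5.6292*g^3 - 1.3439*g^2 + 0.0654*g + 0.0192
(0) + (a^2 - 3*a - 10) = a^2 - 3*a - 10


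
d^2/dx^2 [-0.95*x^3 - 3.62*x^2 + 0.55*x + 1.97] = -5.7*x - 7.24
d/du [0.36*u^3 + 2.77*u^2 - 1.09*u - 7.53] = 1.08*u^2 + 5.54*u - 1.09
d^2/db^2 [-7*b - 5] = 0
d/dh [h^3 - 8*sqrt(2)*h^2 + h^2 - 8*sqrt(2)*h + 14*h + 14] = 3*h^2 - 16*sqrt(2)*h + 2*h - 8*sqrt(2) + 14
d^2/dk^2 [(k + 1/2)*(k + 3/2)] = 2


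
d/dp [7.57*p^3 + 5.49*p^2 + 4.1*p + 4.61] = 22.71*p^2 + 10.98*p + 4.1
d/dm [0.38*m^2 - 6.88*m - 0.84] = 0.76*m - 6.88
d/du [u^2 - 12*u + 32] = 2*u - 12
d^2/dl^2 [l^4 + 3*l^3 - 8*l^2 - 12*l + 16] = 12*l^2 + 18*l - 16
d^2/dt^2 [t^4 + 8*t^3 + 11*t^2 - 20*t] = 12*t^2 + 48*t + 22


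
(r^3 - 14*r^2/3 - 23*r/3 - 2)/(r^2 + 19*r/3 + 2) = (r^2 - 5*r - 6)/(r + 6)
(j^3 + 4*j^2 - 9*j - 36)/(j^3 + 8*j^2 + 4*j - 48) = (j^2 - 9)/(j^2 + 4*j - 12)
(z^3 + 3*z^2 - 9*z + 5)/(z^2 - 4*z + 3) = (z^2 + 4*z - 5)/(z - 3)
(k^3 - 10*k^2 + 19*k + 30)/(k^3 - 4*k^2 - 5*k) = (k - 6)/k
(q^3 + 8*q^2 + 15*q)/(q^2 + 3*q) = q + 5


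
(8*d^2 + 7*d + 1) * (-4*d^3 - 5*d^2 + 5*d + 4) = -32*d^5 - 68*d^4 + d^3 + 62*d^2 + 33*d + 4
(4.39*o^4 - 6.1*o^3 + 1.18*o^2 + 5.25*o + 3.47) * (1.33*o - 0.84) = 5.8387*o^5 - 11.8006*o^4 + 6.6934*o^3 + 5.9913*o^2 + 0.205100000000001*o - 2.9148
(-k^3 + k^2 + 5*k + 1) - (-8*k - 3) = -k^3 + k^2 + 13*k + 4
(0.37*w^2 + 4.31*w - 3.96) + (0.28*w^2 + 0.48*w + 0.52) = 0.65*w^2 + 4.79*w - 3.44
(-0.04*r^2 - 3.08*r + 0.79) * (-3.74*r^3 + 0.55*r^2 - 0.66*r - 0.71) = 0.1496*r^5 + 11.4972*r^4 - 4.6222*r^3 + 2.4957*r^2 + 1.6654*r - 0.5609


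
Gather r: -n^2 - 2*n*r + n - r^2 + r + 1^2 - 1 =-n^2 + n - r^2 + r*(1 - 2*n)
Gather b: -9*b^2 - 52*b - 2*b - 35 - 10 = -9*b^2 - 54*b - 45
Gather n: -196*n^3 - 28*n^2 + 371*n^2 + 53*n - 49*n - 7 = -196*n^3 + 343*n^2 + 4*n - 7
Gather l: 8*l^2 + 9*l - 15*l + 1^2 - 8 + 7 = 8*l^2 - 6*l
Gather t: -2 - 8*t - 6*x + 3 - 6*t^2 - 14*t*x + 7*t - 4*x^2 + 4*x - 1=-6*t^2 + t*(-14*x - 1) - 4*x^2 - 2*x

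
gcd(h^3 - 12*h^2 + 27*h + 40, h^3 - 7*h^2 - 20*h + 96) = h - 8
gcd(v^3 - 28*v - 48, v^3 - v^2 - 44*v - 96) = v + 4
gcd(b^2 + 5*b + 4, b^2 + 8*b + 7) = b + 1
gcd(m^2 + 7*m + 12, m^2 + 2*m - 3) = m + 3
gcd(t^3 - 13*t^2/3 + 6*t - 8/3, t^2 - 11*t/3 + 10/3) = t - 2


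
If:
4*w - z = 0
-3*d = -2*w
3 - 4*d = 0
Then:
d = 3/4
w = 9/8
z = 9/2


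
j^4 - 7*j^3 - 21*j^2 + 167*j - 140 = (j - 7)*(j - 4)*(j - 1)*(j + 5)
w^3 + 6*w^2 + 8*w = w*(w + 2)*(w + 4)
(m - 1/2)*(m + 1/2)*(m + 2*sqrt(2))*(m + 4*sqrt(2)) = m^4 + 6*sqrt(2)*m^3 + 63*m^2/4 - 3*sqrt(2)*m/2 - 4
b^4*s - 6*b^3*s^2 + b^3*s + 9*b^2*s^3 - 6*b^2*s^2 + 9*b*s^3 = b*(b - 3*s)^2*(b*s + s)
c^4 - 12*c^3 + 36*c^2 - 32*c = c*(c - 8)*(c - 2)^2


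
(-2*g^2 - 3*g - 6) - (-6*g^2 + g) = 4*g^2 - 4*g - 6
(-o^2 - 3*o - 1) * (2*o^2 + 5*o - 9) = -2*o^4 - 11*o^3 - 8*o^2 + 22*o + 9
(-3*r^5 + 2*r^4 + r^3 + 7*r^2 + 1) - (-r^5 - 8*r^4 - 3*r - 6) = -2*r^5 + 10*r^4 + r^3 + 7*r^2 + 3*r + 7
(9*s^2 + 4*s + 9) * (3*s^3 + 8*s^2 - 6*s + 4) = 27*s^5 + 84*s^4 + 5*s^3 + 84*s^2 - 38*s + 36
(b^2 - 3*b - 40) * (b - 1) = b^3 - 4*b^2 - 37*b + 40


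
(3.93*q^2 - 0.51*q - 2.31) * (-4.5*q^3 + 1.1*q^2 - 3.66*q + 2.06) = -17.685*q^5 + 6.618*q^4 - 4.5498*q^3 + 7.4214*q^2 + 7.404*q - 4.7586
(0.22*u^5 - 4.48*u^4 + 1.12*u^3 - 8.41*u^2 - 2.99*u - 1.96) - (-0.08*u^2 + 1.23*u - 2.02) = 0.22*u^5 - 4.48*u^4 + 1.12*u^3 - 8.33*u^2 - 4.22*u + 0.0600000000000001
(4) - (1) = 3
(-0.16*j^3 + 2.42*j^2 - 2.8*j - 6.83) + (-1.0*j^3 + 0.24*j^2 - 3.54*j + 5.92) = -1.16*j^3 + 2.66*j^2 - 6.34*j - 0.91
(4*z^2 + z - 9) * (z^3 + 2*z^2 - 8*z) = 4*z^5 + 9*z^4 - 39*z^3 - 26*z^2 + 72*z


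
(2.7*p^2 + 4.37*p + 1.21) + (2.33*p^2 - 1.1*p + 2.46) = 5.03*p^2 + 3.27*p + 3.67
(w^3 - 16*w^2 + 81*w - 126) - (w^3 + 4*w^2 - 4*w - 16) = -20*w^2 + 85*w - 110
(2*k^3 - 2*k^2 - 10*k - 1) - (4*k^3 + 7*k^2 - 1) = -2*k^3 - 9*k^2 - 10*k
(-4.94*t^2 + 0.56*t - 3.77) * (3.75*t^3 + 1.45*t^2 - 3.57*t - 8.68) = -18.525*t^5 - 5.063*t^4 + 4.3103*t^3 + 35.4135*t^2 + 8.5981*t + 32.7236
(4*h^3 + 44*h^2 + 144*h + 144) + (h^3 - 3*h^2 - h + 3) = 5*h^3 + 41*h^2 + 143*h + 147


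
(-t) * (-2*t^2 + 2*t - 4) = 2*t^3 - 2*t^2 + 4*t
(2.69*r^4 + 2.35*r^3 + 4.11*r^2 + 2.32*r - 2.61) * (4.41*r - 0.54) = 11.8629*r^5 + 8.9109*r^4 + 16.8561*r^3 + 8.0118*r^2 - 12.7629*r + 1.4094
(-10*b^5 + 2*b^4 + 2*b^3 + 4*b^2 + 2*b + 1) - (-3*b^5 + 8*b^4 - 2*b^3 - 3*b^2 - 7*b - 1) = -7*b^5 - 6*b^4 + 4*b^3 + 7*b^2 + 9*b + 2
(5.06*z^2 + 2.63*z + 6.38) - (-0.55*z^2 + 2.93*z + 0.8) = 5.61*z^2 - 0.3*z + 5.58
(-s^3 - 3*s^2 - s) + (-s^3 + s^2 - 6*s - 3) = -2*s^3 - 2*s^2 - 7*s - 3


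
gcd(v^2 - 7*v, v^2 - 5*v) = v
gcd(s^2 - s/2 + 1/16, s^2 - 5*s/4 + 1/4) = s - 1/4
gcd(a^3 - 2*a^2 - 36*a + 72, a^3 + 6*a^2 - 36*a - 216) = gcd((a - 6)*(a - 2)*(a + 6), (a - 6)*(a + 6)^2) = a^2 - 36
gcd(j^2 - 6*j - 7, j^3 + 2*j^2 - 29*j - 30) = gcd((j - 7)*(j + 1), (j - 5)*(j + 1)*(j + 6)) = j + 1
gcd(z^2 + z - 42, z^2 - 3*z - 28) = 1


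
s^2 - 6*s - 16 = (s - 8)*(s + 2)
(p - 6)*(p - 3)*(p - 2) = p^3 - 11*p^2 + 36*p - 36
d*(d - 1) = d^2 - d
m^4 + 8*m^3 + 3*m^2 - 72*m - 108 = (m - 3)*(m + 2)*(m + 3)*(m + 6)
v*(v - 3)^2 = v^3 - 6*v^2 + 9*v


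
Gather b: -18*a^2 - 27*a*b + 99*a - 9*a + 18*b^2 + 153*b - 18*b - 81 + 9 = -18*a^2 + 90*a + 18*b^2 + b*(135 - 27*a) - 72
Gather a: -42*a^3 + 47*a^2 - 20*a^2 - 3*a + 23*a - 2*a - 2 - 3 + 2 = -42*a^3 + 27*a^2 + 18*a - 3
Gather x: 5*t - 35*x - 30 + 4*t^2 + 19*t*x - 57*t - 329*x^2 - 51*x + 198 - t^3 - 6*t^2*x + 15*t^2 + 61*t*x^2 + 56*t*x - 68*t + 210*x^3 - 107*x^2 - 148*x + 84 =-t^3 + 19*t^2 - 120*t + 210*x^3 + x^2*(61*t - 436) + x*(-6*t^2 + 75*t - 234) + 252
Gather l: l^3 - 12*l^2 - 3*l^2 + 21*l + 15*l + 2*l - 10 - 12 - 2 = l^3 - 15*l^2 + 38*l - 24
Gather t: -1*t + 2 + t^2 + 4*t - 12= t^2 + 3*t - 10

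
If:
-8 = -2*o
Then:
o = 4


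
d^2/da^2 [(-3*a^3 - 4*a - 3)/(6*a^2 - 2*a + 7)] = 2*(-30*a^3 - 198*a^2 + 171*a + 58)/(216*a^6 - 216*a^5 + 828*a^4 - 512*a^3 + 966*a^2 - 294*a + 343)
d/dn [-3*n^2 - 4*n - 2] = -6*n - 4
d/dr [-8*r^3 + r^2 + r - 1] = -24*r^2 + 2*r + 1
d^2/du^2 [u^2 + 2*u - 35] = 2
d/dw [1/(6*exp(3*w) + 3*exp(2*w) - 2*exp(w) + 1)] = (-18*exp(2*w) - 6*exp(w) + 2)*exp(w)/(6*exp(3*w) + 3*exp(2*w) - 2*exp(w) + 1)^2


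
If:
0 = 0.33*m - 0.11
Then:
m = 0.33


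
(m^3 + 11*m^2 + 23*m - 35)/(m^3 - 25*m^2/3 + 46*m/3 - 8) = 3*(m^2 + 12*m + 35)/(3*m^2 - 22*m + 24)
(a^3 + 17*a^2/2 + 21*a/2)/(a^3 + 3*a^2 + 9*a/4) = 2*(a + 7)/(2*a + 3)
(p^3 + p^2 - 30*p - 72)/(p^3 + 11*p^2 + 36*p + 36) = (p^2 - 2*p - 24)/(p^2 + 8*p + 12)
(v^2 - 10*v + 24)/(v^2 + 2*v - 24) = (v - 6)/(v + 6)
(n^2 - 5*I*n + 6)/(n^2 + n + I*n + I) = (n - 6*I)/(n + 1)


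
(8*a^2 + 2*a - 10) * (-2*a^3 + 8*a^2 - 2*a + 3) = -16*a^5 + 60*a^4 + 20*a^3 - 60*a^2 + 26*a - 30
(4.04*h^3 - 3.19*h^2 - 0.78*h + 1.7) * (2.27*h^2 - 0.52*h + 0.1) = 9.1708*h^5 - 9.3421*h^4 + 0.2922*h^3 + 3.9456*h^2 - 0.962*h + 0.17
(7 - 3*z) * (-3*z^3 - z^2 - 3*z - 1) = 9*z^4 - 18*z^3 + 2*z^2 - 18*z - 7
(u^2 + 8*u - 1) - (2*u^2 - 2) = -u^2 + 8*u + 1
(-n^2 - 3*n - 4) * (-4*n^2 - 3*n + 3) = 4*n^4 + 15*n^3 + 22*n^2 + 3*n - 12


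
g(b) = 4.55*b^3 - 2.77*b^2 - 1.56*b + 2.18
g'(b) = 13.65*b^2 - 5.54*b - 1.56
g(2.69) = 66.51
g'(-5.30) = 411.23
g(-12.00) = -8240.38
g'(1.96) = 40.02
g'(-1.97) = 62.33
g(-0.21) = 2.34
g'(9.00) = 1054.23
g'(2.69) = 82.31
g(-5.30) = -744.75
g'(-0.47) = 4.06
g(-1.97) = -40.28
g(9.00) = 3080.72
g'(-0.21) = 0.21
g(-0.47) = 1.83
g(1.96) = 22.74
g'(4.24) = 220.34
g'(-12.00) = 2030.52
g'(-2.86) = 125.94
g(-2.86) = -122.46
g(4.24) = 292.59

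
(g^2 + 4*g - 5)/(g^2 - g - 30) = (g - 1)/(g - 6)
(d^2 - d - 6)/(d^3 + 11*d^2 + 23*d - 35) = (d^2 - d - 6)/(d^3 + 11*d^2 + 23*d - 35)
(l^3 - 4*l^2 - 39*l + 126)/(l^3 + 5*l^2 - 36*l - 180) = (l^2 - 10*l + 21)/(l^2 - l - 30)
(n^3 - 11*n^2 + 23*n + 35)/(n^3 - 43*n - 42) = (n - 5)/(n + 6)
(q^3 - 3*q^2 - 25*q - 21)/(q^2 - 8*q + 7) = (q^2 + 4*q + 3)/(q - 1)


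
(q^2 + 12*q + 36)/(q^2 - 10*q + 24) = (q^2 + 12*q + 36)/(q^2 - 10*q + 24)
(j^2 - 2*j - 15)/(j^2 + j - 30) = (j + 3)/(j + 6)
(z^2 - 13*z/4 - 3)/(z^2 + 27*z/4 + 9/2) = (z - 4)/(z + 6)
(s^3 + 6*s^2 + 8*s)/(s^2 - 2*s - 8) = s*(s + 4)/(s - 4)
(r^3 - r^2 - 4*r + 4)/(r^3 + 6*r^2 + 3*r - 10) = (r - 2)/(r + 5)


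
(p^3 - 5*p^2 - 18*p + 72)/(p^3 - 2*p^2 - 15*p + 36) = (p - 6)/(p - 3)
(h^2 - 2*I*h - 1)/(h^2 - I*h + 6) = (h^2 - 2*I*h - 1)/(h^2 - I*h + 6)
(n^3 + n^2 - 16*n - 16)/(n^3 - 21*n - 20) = (n - 4)/(n - 5)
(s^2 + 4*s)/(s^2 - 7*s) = (s + 4)/(s - 7)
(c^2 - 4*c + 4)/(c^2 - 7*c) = (c^2 - 4*c + 4)/(c*(c - 7))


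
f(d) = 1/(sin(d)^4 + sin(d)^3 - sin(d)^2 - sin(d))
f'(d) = (-4*sin(d)^3*cos(d) - 3*sin(d)^2*cos(d) + 2*sin(d)*cos(d) + cos(d))/(sin(d)^4 + sin(d)^3 - sin(d)^2 - sin(d))^2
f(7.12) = -1.72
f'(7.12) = -1.60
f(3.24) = 11.40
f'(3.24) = -100.61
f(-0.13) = 9.01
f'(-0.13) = 56.32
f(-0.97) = 21.66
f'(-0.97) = -118.31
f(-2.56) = 5.79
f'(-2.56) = 9.53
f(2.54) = -1.66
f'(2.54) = -1.01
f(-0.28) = 5.41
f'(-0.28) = 8.52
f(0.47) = -1.91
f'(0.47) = 2.99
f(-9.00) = 4.97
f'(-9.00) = 1.21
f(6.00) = 5.39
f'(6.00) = 8.20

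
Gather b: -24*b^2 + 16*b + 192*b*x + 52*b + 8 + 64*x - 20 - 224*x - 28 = -24*b^2 + b*(192*x + 68) - 160*x - 40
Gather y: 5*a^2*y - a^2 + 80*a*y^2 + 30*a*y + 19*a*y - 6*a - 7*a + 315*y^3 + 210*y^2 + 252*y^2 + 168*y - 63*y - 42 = -a^2 - 13*a + 315*y^3 + y^2*(80*a + 462) + y*(5*a^2 + 49*a + 105) - 42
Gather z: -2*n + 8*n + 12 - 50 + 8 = 6*n - 30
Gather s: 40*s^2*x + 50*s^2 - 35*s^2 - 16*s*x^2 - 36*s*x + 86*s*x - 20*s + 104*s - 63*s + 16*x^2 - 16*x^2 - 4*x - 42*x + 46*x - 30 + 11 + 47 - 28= s^2*(40*x + 15) + s*(-16*x^2 + 50*x + 21)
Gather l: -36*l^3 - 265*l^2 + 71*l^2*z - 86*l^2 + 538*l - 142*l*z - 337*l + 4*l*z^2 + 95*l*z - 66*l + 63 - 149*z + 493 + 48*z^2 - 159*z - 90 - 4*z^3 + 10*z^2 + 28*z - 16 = -36*l^3 + l^2*(71*z - 351) + l*(4*z^2 - 47*z + 135) - 4*z^3 + 58*z^2 - 280*z + 450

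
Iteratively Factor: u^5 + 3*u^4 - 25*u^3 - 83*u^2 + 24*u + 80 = (u + 1)*(u^4 + 2*u^3 - 27*u^2 - 56*u + 80) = (u - 5)*(u + 1)*(u^3 + 7*u^2 + 8*u - 16) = (u - 5)*(u + 1)*(u + 4)*(u^2 + 3*u - 4) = (u - 5)*(u - 1)*(u + 1)*(u + 4)*(u + 4)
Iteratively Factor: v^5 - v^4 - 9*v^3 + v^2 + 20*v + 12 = (v - 2)*(v^4 + v^3 - 7*v^2 - 13*v - 6) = (v - 3)*(v - 2)*(v^3 + 4*v^2 + 5*v + 2) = (v - 3)*(v - 2)*(v + 1)*(v^2 + 3*v + 2) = (v - 3)*(v - 2)*(v + 1)*(v + 2)*(v + 1)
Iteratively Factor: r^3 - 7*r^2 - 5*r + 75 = (r - 5)*(r^2 - 2*r - 15) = (r - 5)^2*(r + 3)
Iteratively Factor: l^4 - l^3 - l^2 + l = (l + 1)*(l^3 - 2*l^2 + l) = l*(l + 1)*(l^2 - 2*l + 1) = l*(l - 1)*(l + 1)*(l - 1)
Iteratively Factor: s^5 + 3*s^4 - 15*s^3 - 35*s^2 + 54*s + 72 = (s - 3)*(s^4 + 6*s^3 + 3*s^2 - 26*s - 24) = (s - 3)*(s + 3)*(s^3 + 3*s^2 - 6*s - 8) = (s - 3)*(s - 2)*(s + 3)*(s^2 + 5*s + 4) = (s - 3)*(s - 2)*(s + 3)*(s + 4)*(s + 1)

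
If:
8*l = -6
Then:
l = -3/4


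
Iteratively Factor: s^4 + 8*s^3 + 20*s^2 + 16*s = (s + 2)*(s^3 + 6*s^2 + 8*s) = (s + 2)*(s + 4)*(s^2 + 2*s) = s*(s + 2)*(s + 4)*(s + 2)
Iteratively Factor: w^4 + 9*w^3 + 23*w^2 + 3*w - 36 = (w - 1)*(w^3 + 10*w^2 + 33*w + 36) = (w - 1)*(w + 3)*(w^2 + 7*w + 12) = (w - 1)*(w + 3)*(w + 4)*(w + 3)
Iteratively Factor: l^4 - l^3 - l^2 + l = (l + 1)*(l^3 - 2*l^2 + l) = (l - 1)*(l + 1)*(l^2 - l) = l*(l - 1)*(l + 1)*(l - 1)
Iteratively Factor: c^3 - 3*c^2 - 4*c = (c)*(c^2 - 3*c - 4) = c*(c - 4)*(c + 1)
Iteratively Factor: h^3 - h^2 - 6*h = (h)*(h^2 - h - 6) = h*(h - 3)*(h + 2)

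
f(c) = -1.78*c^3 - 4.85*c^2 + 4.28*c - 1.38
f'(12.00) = -881.08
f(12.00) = -3724.26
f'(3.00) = -72.88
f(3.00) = -80.25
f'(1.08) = -12.42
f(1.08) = -4.66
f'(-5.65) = -111.38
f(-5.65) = 140.66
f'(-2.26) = -1.07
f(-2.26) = -15.28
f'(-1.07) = 8.55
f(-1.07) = -9.33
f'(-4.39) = -56.05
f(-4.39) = 36.96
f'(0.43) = -0.88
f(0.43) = -0.58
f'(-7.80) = -244.95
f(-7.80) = 514.86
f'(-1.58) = 6.28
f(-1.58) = -13.23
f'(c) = -5.34*c^2 - 9.7*c + 4.28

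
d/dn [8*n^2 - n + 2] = 16*n - 1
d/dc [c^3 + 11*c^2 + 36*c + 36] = 3*c^2 + 22*c + 36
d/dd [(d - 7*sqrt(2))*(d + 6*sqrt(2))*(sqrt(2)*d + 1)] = 3*sqrt(2)*d^2 - 2*d - 85*sqrt(2)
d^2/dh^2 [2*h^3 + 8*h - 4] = 12*h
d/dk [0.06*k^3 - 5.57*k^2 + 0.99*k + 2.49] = 0.18*k^2 - 11.14*k + 0.99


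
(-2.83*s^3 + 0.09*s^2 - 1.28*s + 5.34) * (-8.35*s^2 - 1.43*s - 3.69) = 23.6305*s^5 + 3.2954*s^4 + 21.002*s^3 - 43.0907*s^2 - 2.913*s - 19.7046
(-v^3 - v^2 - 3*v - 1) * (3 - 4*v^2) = 4*v^5 + 4*v^4 + 9*v^3 + v^2 - 9*v - 3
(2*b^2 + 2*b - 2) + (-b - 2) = 2*b^2 + b - 4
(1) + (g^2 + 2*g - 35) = g^2 + 2*g - 34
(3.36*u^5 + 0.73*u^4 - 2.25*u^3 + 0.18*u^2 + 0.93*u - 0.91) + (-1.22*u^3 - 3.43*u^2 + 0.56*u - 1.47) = 3.36*u^5 + 0.73*u^4 - 3.47*u^3 - 3.25*u^2 + 1.49*u - 2.38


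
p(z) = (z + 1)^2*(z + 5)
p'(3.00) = 80.00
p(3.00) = 128.00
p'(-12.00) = 275.00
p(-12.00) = -847.00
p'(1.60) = 41.08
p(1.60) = 44.62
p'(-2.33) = -5.33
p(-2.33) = 4.72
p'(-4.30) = 6.27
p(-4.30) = 7.62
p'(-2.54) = -5.21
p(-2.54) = 5.83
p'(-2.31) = -5.33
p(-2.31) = 4.62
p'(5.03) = 157.32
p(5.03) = 364.70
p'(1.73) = 44.20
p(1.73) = 50.16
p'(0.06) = 11.85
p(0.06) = 5.69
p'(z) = (z + 1)^2 + (z + 5)*(2*z + 2) = (z + 1)*(3*z + 11)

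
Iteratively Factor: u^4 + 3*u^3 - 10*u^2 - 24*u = (u + 2)*(u^3 + u^2 - 12*u) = u*(u + 2)*(u^2 + u - 12) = u*(u - 3)*(u + 2)*(u + 4)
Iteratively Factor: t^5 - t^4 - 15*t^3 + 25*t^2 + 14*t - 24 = (t - 2)*(t^4 + t^3 - 13*t^2 - t + 12) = (t - 2)*(t - 1)*(t^3 + 2*t^2 - 11*t - 12) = (t - 2)*(t - 1)*(t + 1)*(t^2 + t - 12) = (t - 2)*(t - 1)*(t + 1)*(t + 4)*(t - 3)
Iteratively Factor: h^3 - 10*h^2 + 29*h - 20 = (h - 4)*(h^2 - 6*h + 5) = (h - 4)*(h - 1)*(h - 5)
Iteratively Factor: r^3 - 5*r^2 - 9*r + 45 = (r - 5)*(r^2 - 9) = (r - 5)*(r - 3)*(r + 3)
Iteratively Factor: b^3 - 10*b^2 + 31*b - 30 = (b - 2)*(b^2 - 8*b + 15) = (b - 5)*(b - 2)*(b - 3)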